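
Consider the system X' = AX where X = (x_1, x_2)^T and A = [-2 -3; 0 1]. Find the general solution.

x_1(t) = c_1e^(t) - c_2e^(-2t), x_2(t) = -c_1e^(t)

Coefficient matrix A = [[-2, -3], [0, 1]].
Characteristic polynomial det(A - λI) = λ^2 + λ - 2 = 0.
Eigenvalues λ = 1, -2.
For λ=1: (A-λI) row 1 is [-3, -3], so an eigenvector is (1, -1).
For λ=-2: (A-λI) row 1 is [0, -3], so an eigenvector is (-1, 0).
General solution: c_1e^(t)(1,-1) + c_2e^(-2t)(-1,0).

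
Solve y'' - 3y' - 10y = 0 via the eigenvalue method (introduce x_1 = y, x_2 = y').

y(t) = c_1e^(5t) + c_2e^(-2t)

Let x_1 = y, x_2 = y'. Then x_1' = x_2 and x_2' = 10x_1 + 3x_2.
A = [[0,1],[10,3]]; det(A-λI) = λ^2 - 3λ - 10.
Eigenvalues λ = 5, -2 with eigenvectors (1,5), (1,-2).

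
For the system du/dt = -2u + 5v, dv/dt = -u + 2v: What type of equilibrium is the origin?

A = [[-2,5],[-1,2]]; det(A-λI) = λ^2 + 1.
λ = 0 ± i: zero real part.

center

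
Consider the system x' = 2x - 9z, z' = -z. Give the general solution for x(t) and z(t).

Coefficient matrix A = [[2, -9], [0, -1]].
Characteristic polynomial det(A - λI) = λ^2 - λ - 2 = 0.
Eigenvalues λ = -1, 2.
For λ=-1: (A-λI) row 1 is [3, -9], so an eigenvector is (-3, -1).
For λ=2: (A-λI) row 1 is [0, -9], so an eigenvector is (1, 0).
General solution: C_1e^(-t)(-3,-1) + C_2e^(2t)(1,0).

x(t) = -3C_1e^(-t) + C_2e^(2t), z(t) = -C_1e^(-t)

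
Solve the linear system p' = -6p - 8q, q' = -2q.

p(t) = -2c_1e^(-2t) - c_2e^(-6t), q(t) = c_1e^(-2t)

Coefficient matrix A = [[-6, -8], [0, -2]].
Characteristic polynomial det(A - λI) = λ^2 + 8λ + 12 = 0.
Eigenvalues λ = -2, -6.
For λ=-2: (A-λI) row 1 is [-4, -8], so an eigenvector is (-2, 1).
For λ=-6: (A-λI) row 1 is [0, -8], so an eigenvector is (-1, 0).
General solution: c_1e^(-2t)(-2,1) + c_2e^(-6t)(-1,0).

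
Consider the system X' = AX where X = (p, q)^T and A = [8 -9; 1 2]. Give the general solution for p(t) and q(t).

p(t) = -3C_1e^(5t) - 3C_2te^(5t) + 2C_2e^(5t), q(t) = -C_1e^(5t) - C_2te^(5t) + C_2e^(5t)

Coefficient matrix A = [[8, -9], [1, 2]].
Characteristic polynomial det(A - λI) = λ^2 - 10λ + 25 = 0.
Single eigenvalue λ = 5 with algebraic multiplicity 2.
Eigenvector v = (-3,-1); generalized eigenvector w with (A-λI)w=v is (2,1).
General solution: e^(5t)[C_1·v + C_2·(t·v + w)].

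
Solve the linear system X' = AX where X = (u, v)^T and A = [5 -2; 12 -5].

Coefficient matrix A = [[5, -2], [12, -5]].
Characteristic polynomial det(A - λI) = λ^2 - 1 = 0.
Eigenvalues λ = 1, -1.
For λ=1: (A-λI) row 1 is [4, -2], so an eigenvector is (1, 2).
For λ=-1: (A-λI) row 1 is [6, -2], so an eigenvector is (1, 3).
General solution: c_1e^(t)(1,2) + c_2e^(-t)(1,3).

u(t) = c_1e^(t) + c_2e^(-t), v(t) = 2c_1e^(t) + 3c_2e^(-t)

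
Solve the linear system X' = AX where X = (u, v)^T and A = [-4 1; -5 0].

u(t) = -K_1e^(-2t)cos(t) - K_2e^(-2t)sin(t), v(t) = K_1e^(-2t)sin(t) - 2K_1e^(-2t)cos(t) - 2K_2e^(-2t)sin(t) - K_2e^(-2t)cos(t)

Coefficient matrix A = [[-4, 1], [-5, 0]].
Characteristic polynomial det(A - λI) = λ^2 + 4λ + 5 = 0.
Eigenvalues λ = -2 ± i (complex conjugate pair).
For λ=-2+i: an eigenvector is (-1,-2) - i(0,1) = (-1, -2 - i).
A real fundamental pair from Re and Im of e^((-2+i)t)v: X_1 = e^(-2t)(cos(t)·(-1,-2) + sin(t)·(0,1)), X_2 = e^(-2t)(sin(t)·(-1,-2) - cos(t)·(0,1)).
General solution: K_1X_1 + K_2X_2.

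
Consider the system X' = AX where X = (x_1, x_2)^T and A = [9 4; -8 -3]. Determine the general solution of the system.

x_1(t) = -c_1e^(t) - c_2e^(5t), x_2(t) = 2c_1e^(t) + c_2e^(5t)

Coefficient matrix A = [[9, 4], [-8, -3]].
Characteristic polynomial det(A - λI) = λ^2 - 6λ + 5 = 0.
Eigenvalues λ = 1, 5.
For λ=1: (A-λI) row 1 is [8, 4], so an eigenvector is (-1, 2).
For λ=5: (A-λI) row 1 is [4, 4], so an eigenvector is (-1, 1).
General solution: c_1e^(t)(-1,2) + c_2e^(5t)(-1,1).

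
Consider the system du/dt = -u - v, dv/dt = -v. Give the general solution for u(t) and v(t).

Coefficient matrix A = [[-1, -1], [0, -1]].
Characteristic polynomial det(A - λI) = λ^2 + 2λ + 1 = 0.
Single eigenvalue λ = -1 with algebraic multiplicity 2.
Eigenvector v = (-1,0); generalized eigenvector w with (A-λI)w=v is (-3,1).
General solution: e^(-t)[C_1·v + C_2·(t·v + w)].

u(t) = -C_1e^(-t) - C_2te^(-t) - 3C_2e^(-t), v(t) = C_2e^(-t)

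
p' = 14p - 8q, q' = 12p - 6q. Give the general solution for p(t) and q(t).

p(t) = -2K_1e^(2t) + K_2e^(6t), q(t) = -3K_1e^(2t) + K_2e^(6t)

Coefficient matrix A = [[14, -8], [12, -6]].
Characteristic polynomial det(A - λI) = λ^2 - 8λ + 12 = 0.
Eigenvalues λ = 2, 6.
For λ=2: (A-λI) row 1 is [12, -8], so an eigenvector is (-2, -3).
For λ=6: (A-λI) row 1 is [8, -8], so an eigenvector is (1, 1).
General solution: K_1e^(2t)(-2,-3) + K_2e^(6t)(1,1).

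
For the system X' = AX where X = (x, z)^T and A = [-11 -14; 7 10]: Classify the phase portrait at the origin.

A = [[-11,-14],[7,10]]; det(A-λI) = λ^2 + λ - 12.
λ = 3, -4: opposite signs.

saddle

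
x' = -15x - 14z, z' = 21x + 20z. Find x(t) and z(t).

x(t) = -2c_1e^(6t) + c_2e^(-t), z(t) = 3c_1e^(6t) - c_2e^(-t)

Coefficient matrix A = [[-15, -14], [21, 20]].
Characteristic polynomial det(A - λI) = λ^2 - 5λ - 6 = 0.
Eigenvalues λ = 6, -1.
For λ=6: (A-λI) row 1 is [-21, -14], so an eigenvector is (-2, 3).
For λ=-1: (A-λI) row 1 is [-14, -14], so an eigenvector is (1, -1).
General solution: c_1e^(6t)(-2,3) + c_2e^(-t)(1,-1).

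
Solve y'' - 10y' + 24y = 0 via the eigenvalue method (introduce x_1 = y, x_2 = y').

y(t) = K_1e^(4t) + K_2e^(6t)

Let x_1 = y, x_2 = y'. Then x_1' = x_2 and x_2' = -24x_1 + 10x_2.
A = [[0,1],[-24,10]]; det(A-λI) = λ^2 - 10λ + 24.
Eigenvalues λ = 4, 6 with eigenvectors (1,4), (1,6).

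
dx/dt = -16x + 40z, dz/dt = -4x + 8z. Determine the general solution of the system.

Coefficient matrix A = [[-16, 40], [-4, 8]].
Characteristic polynomial det(A - λI) = λ^2 + 8λ + 32 = 0.
Eigenvalues λ = -4 ± 4i (complex conjugate pair).
For λ=-4+4i: an eigenvector is (-3,-1) - i(-1,0) = (-3 + i, -1).
A real fundamental pair from Re and Im of e^((-4+4i)t)v: X_1 = e^(-4t)(cos(4t)·(-3,-1) + sin(4t)·(-1,0)), X_2 = e^(-4t)(sin(4t)·(-3,-1) - cos(4t)·(-1,0)).
General solution: C_1X_1 + C_2X_2.

x(t) = -C_1e^(-4t)sin(4t) - 3C_1e^(-4t)cos(4t) - 3C_2e^(-4t)sin(4t) + C_2e^(-4t)cos(4t), z(t) = -C_1e^(-4t)cos(4t) - C_2e^(-4t)sin(4t)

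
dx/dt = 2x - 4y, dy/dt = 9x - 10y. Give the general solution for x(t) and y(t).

Coefficient matrix A = [[2, -4], [9, -10]].
Characteristic polynomial det(A - λI) = λ^2 + 8λ + 16 = 0.
Single eigenvalue λ = -4 with algebraic multiplicity 2.
Eigenvector v = (2,3); generalized eigenvector w with (A-λI)w=v is (1,1).
General solution: e^(-4t)[C_1·v + C_2·(t·v + w)].

x(t) = 2C_1e^(-4t) + 2C_2te^(-4t) + C_2e^(-4t), y(t) = 3C_1e^(-4t) + 3C_2te^(-4t) + C_2e^(-4t)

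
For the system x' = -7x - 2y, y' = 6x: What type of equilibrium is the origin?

A = [[-7,-2],[6,0]]; det(A-λI) = λ^2 + 7λ + 12.
λ = -3, -4: both negative.

stable node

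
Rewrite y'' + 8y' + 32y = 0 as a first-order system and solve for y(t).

y(t) = c_1e^(-4t)cos(4t) + c_2e^(-4t)sin(4t)

Let x_1 = y, x_2 = y'. Then x_1' = x_2 and x_2' = -32x_1 - 8x_2.
A = [[0,1],[-32,-8]]; det(A-λI) = λ^2 + 8λ + 32.
Eigenvalues λ = -4 ± 4i.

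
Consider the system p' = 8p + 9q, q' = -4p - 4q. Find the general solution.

Coefficient matrix A = [[8, 9], [-4, -4]].
Characteristic polynomial det(A - λI) = λ^2 - 4λ + 4 = 0.
Single eigenvalue λ = 2 with algebraic multiplicity 2.
Eigenvector v = (-3,2); generalized eigenvector w with (A-λI)w=v is (1,-1).
General solution: e^(2t)[c_1·v + c_2·(t·v + w)].

p(t) = -3c_1e^(2t) - 3c_2te^(2t) + c_2e^(2t), q(t) = 2c_1e^(2t) + 2c_2te^(2t) - c_2e^(2t)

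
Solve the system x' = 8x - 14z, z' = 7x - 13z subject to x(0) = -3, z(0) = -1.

Coefficient matrix A = [[8, -14], [7, -13]].
Characteristic polynomial det(A - λI) = λ^2 + 5λ - 6 = 0.
Eigenvalues λ = 1, -6.
For λ=1: (A-λI) row 1 is [7, -14], so an eigenvector is (2, 1).
For λ=-6: (A-λI) row 1 is [14, -14], so an eigenvector is (1, 1).
General solution: C_1e^(t)(2,1) + C_2e^(-6t)(1,1).
Applying x(0)=-3, z(0)=-1 gives C_1=-2, C_2=1.

x(t) = -4e^(t) + e^(-6t), z(t) = -2e^(t) + e^(-6t)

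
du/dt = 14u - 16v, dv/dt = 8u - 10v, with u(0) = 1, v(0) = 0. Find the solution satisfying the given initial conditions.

u(t) = 2e^(6t) - e^(-2t), v(t) = e^(6t) - e^(-2t)

Coefficient matrix A = [[14, -16], [8, -10]].
Characteristic polynomial det(A - λI) = λ^2 - 4λ - 12 = 0.
Eigenvalues λ = -2, 6.
For λ=-2: (A-λI) row 1 is [16, -16], so an eigenvector is (-1, -1).
For λ=6: (A-λI) row 1 is [8, -16], so an eigenvector is (2, 1).
General solution: c_1e^(-2t)(-1,-1) + c_2e^(6t)(2,1).
Applying u(0)=1, v(0)=0 gives c_1=1, c_2=1.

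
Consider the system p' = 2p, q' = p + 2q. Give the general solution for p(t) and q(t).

p(t) = K_2e^(2t), q(t) = K_1e^(2t) + K_2te^(2t) + 3K_2e^(2t)

Coefficient matrix A = [[2, 0], [1, 2]].
Characteristic polynomial det(A - λI) = λ^2 - 4λ + 4 = 0.
Single eigenvalue λ = 2 with algebraic multiplicity 2.
Eigenvector v = (0,1); generalized eigenvector w with (A-λI)w=v is (1,3).
General solution: e^(2t)[K_1·v + K_2·(t·v + w)].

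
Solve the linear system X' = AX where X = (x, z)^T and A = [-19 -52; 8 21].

Coefficient matrix A = [[-19, -52], [8, 21]].
Characteristic polynomial det(A - λI) = λ^2 - 2λ + 17 = 0.
Eigenvalues λ = 1 ± 4i (complex conjugate pair).
For λ=1+4i: an eigenvector is (2,-1) - i(3,-1) = (2 - 3i, -1 + i).
A real fundamental pair from Re and Im of e^((1+4i)t)v: X_1 = e^(t)(cos(4t)·(2,-1) + sin(4t)·(3,-1)), X_2 = e^(t)(sin(4t)·(2,-1) - cos(4t)·(3,-1)).
General solution: K_1X_1 + K_2X_2.

x(t) = 3K_1e^(t)sin(4t) + 2K_1e^(t)cos(4t) + 2K_2e^(t)sin(4t) - 3K_2e^(t)cos(4t), z(t) = -K_1e^(t)sin(4t) - K_1e^(t)cos(4t) - K_2e^(t)sin(4t) + K_2e^(t)cos(4t)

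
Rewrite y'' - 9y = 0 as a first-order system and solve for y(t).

Let x_1 = y, x_2 = y'. Then x_1' = x_2 and x_2' = 9x_1.
A = [[0,1],[9,0]]; det(A-λI) = λ^2 - 9.
Eigenvalues λ = -3, 3 with eigenvectors (1,-3), (1,3).

y(t) = c_1e^(-3t) + c_2e^(3t)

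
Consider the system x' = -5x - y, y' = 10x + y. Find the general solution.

Coefficient matrix A = [[-5, -1], [10, 1]].
Characteristic polynomial det(A - λI) = λ^2 + 4λ + 5 = 0.
Eigenvalues λ = -2 ± i (complex conjugate pair).
For λ=-2+i: an eigenvector is (1,-3) - i(0,1) = (1, -3 - i).
A real fundamental pair from Re and Im of e^((-2+i)t)v: X_1 = e^(-2t)(cos(t)·(1,-3) + sin(t)·(0,1)), X_2 = e^(-2t)(sin(t)·(1,-3) - cos(t)·(0,1)).
General solution: K_1X_1 + K_2X_2.

x(t) = K_1e^(-2t)cos(t) + K_2e^(-2t)sin(t), y(t) = K_1e^(-2t)sin(t) - 3K_1e^(-2t)cos(t) - 3K_2e^(-2t)sin(t) - K_2e^(-2t)cos(t)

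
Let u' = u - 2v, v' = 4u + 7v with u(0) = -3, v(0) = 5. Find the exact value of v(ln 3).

A = [[1,-2],[4,7]]; eigenvalues λ = 5, 3.
Eigenvectors: (-1,2) for λ=5, (1,-1) for λ=3.
From the initial condition, c_1 = 2, c_2 = -1.
v(ln 3) = (2)(3^5)(2) + (-1)(3^3)(-1) = 999.

999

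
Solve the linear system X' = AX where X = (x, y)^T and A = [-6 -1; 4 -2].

x(t) = K_1e^(-4t) + K_2te^(-4t) - 2K_2e^(-4t), y(t) = -2K_1e^(-4t) - 2K_2te^(-4t) + 3K_2e^(-4t)

Coefficient matrix A = [[-6, -1], [4, -2]].
Characteristic polynomial det(A - λI) = λ^2 + 8λ + 16 = 0.
Single eigenvalue λ = -4 with algebraic multiplicity 2.
Eigenvector v = (1,-2); generalized eigenvector w with (A-λI)w=v is (-2,3).
General solution: e^(-4t)[K_1·v + K_2·(t·v + w)].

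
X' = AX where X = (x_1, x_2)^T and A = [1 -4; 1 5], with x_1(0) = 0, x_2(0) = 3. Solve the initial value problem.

x_1(t) = -12te^(3t), x_2(t) = 6te^(3t) + 3e^(3t)

Coefficient matrix A = [[1, -4], [1, 5]].
Characteristic polynomial det(A - λI) = λ^2 - 6λ + 9 = 0.
Single eigenvalue λ = 3 with algebraic multiplicity 2.
Eigenvector v = (2,-1); generalized eigenvector w with (A-λI)w=v is (1,-1).
General solution: e^(3t)[C_1·v + C_2·(t·v + w)].
Applying x_1(0)=0, x_2(0)=3 gives C_1=3, C_2=-6.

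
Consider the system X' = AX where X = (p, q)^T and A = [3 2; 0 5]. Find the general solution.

Coefficient matrix A = [[3, 2], [0, 5]].
Characteristic polynomial det(A - λI) = λ^2 - 8λ + 15 = 0.
Eigenvalues λ = 3, 5.
For λ=3: (A-λI) row 1 is [0, 2], so an eigenvector is (1, 0).
For λ=5: (A-λI) row 1 is [-2, 2], so an eigenvector is (-1, -1).
General solution: c_1e^(3t)(1,0) + c_2e^(5t)(-1,-1).

p(t) = c_1e^(3t) - c_2e^(5t), q(t) = -c_2e^(5t)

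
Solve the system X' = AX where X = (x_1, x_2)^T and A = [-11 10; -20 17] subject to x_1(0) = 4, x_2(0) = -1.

x_1(t) = -33e^(3t)sin(2t) + 4e^(3t)cos(2t), x_2(t) = -47e^(3t)sin(2t) - e^(3t)cos(2t)

Coefficient matrix A = [[-11, 10], [-20, 17]].
Characteristic polynomial det(A - λI) = λ^2 - 6λ + 13 = 0.
Eigenvalues λ = 3 ± 2i (complex conjugate pair).
For λ=3+2i: an eigenvector is (-2,-3) - i(-1,-1) = (-2 + i, -3 + i).
A real fundamental pair from Re and Im of e^((3+2i)t)v: X_1 = e^(3t)(cos(2t)·(-2,-3) + sin(2t)·(-1,-1)), X_2 = e^(3t)(sin(2t)·(-2,-3) - cos(2t)·(-1,-1)).
General solution: c_1X_1 + c_2X_2.
Applying x_1(0)=4, x_2(0)=-1 gives c_1=5, c_2=14.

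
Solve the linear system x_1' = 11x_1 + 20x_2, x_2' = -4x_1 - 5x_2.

Coefficient matrix A = [[11, 20], [-4, -5]].
Characteristic polynomial det(A - λI) = λ^2 - 6λ + 25 = 0.
Eigenvalues λ = 3 ± 4i (complex conjugate pair).
For λ=3+4i: an eigenvector is (-2,1) - i(1,0) = (-2 - i, 1).
A real fundamental pair from Re and Im of e^((3+4i)t)v: X_1 = e^(3t)(cos(4t)·(-2,1) + sin(4t)·(1,0)), X_2 = e^(3t)(sin(4t)·(-2,1) - cos(4t)·(1,0)).
General solution: c_1X_1 + c_2X_2.

x_1(t) = c_1e^(3t)sin(4t) - 2c_1e^(3t)cos(4t) - 2c_2e^(3t)sin(4t) - c_2e^(3t)cos(4t), x_2(t) = c_1e^(3t)cos(4t) + c_2e^(3t)sin(4t)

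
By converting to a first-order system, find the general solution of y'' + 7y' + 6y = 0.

y(t) = C_1e^(-6t) + C_2e^(-t)

Let x_1 = y, x_2 = y'. Then x_1' = x_2 and x_2' = -6x_1 - 7x_2.
A = [[0,1],[-6,-7]]; det(A-λI) = λ^2 + 7λ + 6.
Eigenvalues λ = -6, -1 with eigenvectors (1,-6), (1,-1).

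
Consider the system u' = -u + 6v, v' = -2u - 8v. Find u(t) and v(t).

u(t) = -3C_1e^(-5t) - 2C_2e^(-4t), v(t) = 2C_1e^(-5t) + C_2e^(-4t)

Coefficient matrix A = [[-1, 6], [-2, -8]].
Characteristic polynomial det(A - λI) = λ^2 + 9λ + 20 = 0.
Eigenvalues λ = -5, -4.
For λ=-5: (A-λI) row 1 is [4, 6], so an eigenvector is (-3, 2).
For λ=-4: (A-λI) row 1 is [3, 6], so an eigenvector is (-2, 1).
General solution: C_1e^(-5t)(-3,2) + C_2e^(-4t)(-2,1).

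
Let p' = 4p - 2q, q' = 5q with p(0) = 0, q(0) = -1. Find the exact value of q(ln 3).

A = [[4,-2],[0,5]]; eigenvalues λ = 5, 4.
Eigenvectors: (-2,1) for λ=5, (1,0) for λ=4.
From the initial condition, c_1 = -1, c_2 = -2.
q(ln 3) = (-1)(3^5)(1) + (-2)(3^4)(0) = -243.

-243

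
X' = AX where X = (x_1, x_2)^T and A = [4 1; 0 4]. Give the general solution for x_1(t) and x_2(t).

Coefficient matrix A = [[4, 1], [0, 4]].
Characteristic polynomial det(A - λI) = λ^2 - 8λ + 16 = 0.
Single eigenvalue λ = 4 with algebraic multiplicity 2.
Eigenvector v = (1,0); generalized eigenvector w with (A-λI)w=v is (2,1).
General solution: e^(4t)[K_1·v + K_2·(t·v + w)].

x_1(t) = K_1e^(4t) + K_2te^(4t) + 2K_2e^(4t), x_2(t) = K_2e^(4t)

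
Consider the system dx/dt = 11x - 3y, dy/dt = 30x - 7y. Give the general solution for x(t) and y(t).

Coefficient matrix A = [[11, -3], [30, -7]].
Characteristic polynomial det(A - λI) = λ^2 - 4λ + 13 = 0.
Eigenvalues λ = 2 ± 3i (complex conjugate pair).
For λ=2+3i: an eigenvector is (-1,-3) - i(0,-1) = (-1, -3 + i).
A real fundamental pair from Re and Im of e^((2+3i)t)v: X_1 = e^(2t)(cos(3t)·(-1,-3) + sin(3t)·(0,-1)), X_2 = e^(2t)(sin(3t)·(-1,-3) - cos(3t)·(0,-1)).
General solution: c_1X_1 + c_2X_2.

x(t) = -c_1e^(2t)cos(3t) - c_2e^(2t)sin(3t), y(t) = -c_1e^(2t)sin(3t) - 3c_1e^(2t)cos(3t) - 3c_2e^(2t)sin(3t) + c_2e^(2t)cos(3t)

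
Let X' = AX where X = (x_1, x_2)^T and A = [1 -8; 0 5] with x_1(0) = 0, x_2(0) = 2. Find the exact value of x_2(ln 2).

A = [[1,-8],[0,5]]; eigenvalues λ = 1, 5.
Eigenvectors: (-1,0) for λ=1, (2,-1) for λ=5.
From the initial condition, c_1 = -4, c_2 = -2.
x_2(ln 2) = (-4)(2^1)(0) + (-2)(2^5)(-1) = 64.

64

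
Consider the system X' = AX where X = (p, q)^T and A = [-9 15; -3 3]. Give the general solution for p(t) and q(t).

p(t) = -K_1e^(-3t)sin(3t) - 2K_1e^(-3t)cos(3t) - 2K_2e^(-3t)sin(3t) + K_2e^(-3t)cos(3t), q(t) = -K_1e^(-3t)cos(3t) - K_2e^(-3t)sin(3t)

Coefficient matrix A = [[-9, 15], [-3, 3]].
Characteristic polynomial det(A - λI) = λ^2 + 6λ + 18 = 0.
Eigenvalues λ = -3 ± 3i (complex conjugate pair).
For λ=-3+3i: an eigenvector is (-2,-1) - i(-1,0) = (-2 + i, -1).
A real fundamental pair from Re and Im of e^((-3+3i)t)v: X_1 = e^(-3t)(cos(3t)·(-2,-1) + sin(3t)·(-1,0)), X_2 = e^(-3t)(sin(3t)·(-2,-1) - cos(3t)·(-1,0)).
General solution: K_1X_1 + K_2X_2.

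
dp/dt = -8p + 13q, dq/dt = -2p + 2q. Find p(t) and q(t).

p(t) = -2c_1e^(-3t)sin(t) + 3c_1e^(-3t)cos(t) + 3c_2e^(-3t)sin(t) + 2c_2e^(-3t)cos(t), q(t) = -c_1e^(-3t)sin(t) + c_1e^(-3t)cos(t) + c_2e^(-3t)sin(t) + c_2e^(-3t)cos(t)

Coefficient matrix A = [[-8, 13], [-2, 2]].
Characteristic polynomial det(A - λI) = λ^2 + 6λ + 10 = 0.
Eigenvalues λ = -3 ± i (complex conjugate pair).
For λ=-3+i: an eigenvector is (3,1) - i(-2,-1) = (3 + 2i, 1 + i).
A real fundamental pair from Re and Im of e^((-3+i)t)v: X_1 = e^(-3t)(cos(t)·(3,1) + sin(t)·(-2,-1)), X_2 = e^(-3t)(sin(t)·(3,1) - cos(t)·(-2,-1)).
General solution: c_1X_1 + c_2X_2.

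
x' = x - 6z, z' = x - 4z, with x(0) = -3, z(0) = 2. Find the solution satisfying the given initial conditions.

Coefficient matrix A = [[1, -6], [1, -4]].
Characteristic polynomial det(A - λI) = λ^2 + 3λ + 2 = 0.
Eigenvalues λ = -2, -1.
For λ=-2: (A-λI) row 1 is [3, -6], so an eigenvector is (2, 1).
For λ=-1: (A-λI) row 1 is [2, -6], so an eigenvector is (3, 1).
General solution: c_1e^(-2t)(2,1) + c_2e^(-t)(3,1).
Applying x(0)=-3, z(0)=2 gives c_1=9, c_2=-7.

x(t) = -21e^(-t) + 18e^(-2t), z(t) = -7e^(-t) + 9e^(-2t)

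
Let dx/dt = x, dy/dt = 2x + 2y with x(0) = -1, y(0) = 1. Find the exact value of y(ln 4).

A = [[1,0],[2,2]]; eigenvalues λ = 2, 1.
Eigenvectors: (0,1) for λ=2, (1,-2) for λ=1.
From the initial condition, c_1 = -1, c_2 = -1.
y(ln 4) = (-1)(4^2)(1) + (-1)(4^1)(-2) = -8.

-8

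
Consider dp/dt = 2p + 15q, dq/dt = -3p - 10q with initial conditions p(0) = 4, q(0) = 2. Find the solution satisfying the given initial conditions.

p(t) = 18e^(-4t)sin(3t) + 4e^(-4t)cos(3t), q(t) = -8e^(-4t)sin(3t) + 2e^(-4t)cos(3t)

Coefficient matrix A = [[2, 15], [-3, -10]].
Characteristic polynomial det(A - λI) = λ^2 + 8λ + 25 = 0.
Eigenvalues λ = -4 ± 3i (complex conjugate pair).
For λ=-4+3i: an eigenvector is (-2,1) - i(1,0) = (-2 - i, 1).
A real fundamental pair from Re and Im of e^((-4+3i)t)v: X_1 = e^(-4t)(cos(3t)·(-2,1) + sin(3t)·(1,0)), X_2 = e^(-4t)(sin(3t)·(-2,1) - cos(3t)·(1,0)).
General solution: K_1X_1 + K_2X_2.
Applying p(0)=4, q(0)=2 gives K_1=2, K_2=-8.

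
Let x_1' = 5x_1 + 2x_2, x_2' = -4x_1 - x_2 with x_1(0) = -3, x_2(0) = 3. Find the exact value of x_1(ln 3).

A = [[5,2],[-4,-1]]; eigenvalues λ = 3, 1.
Eigenvectors: (1,-1) for λ=3, (-1,2) for λ=1.
From the initial condition, c_1 = -3, c_2 = 0.
x_1(ln 3) = (-3)(3^3)(1) + (0)(3^1)(-1) = -81.

-81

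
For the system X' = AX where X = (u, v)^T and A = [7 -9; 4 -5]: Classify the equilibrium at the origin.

A = [[7,-9],[4,-5]]; det(A-λI) = λ^2 - 2λ + 1.
repeated λ = 1 with a single eigenvector.

unstable improper node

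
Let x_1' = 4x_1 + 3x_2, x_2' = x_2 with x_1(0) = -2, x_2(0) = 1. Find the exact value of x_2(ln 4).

4

A = [[4,3],[0,1]]; eigenvalues λ = 4, 1.
Eigenvectors: (-1,0) for λ=4, (1,-1) for λ=1.
From the initial condition, c_1 = 1, c_2 = -1.
x_2(ln 4) = (1)(4^4)(0) + (-1)(4^1)(-1) = 4.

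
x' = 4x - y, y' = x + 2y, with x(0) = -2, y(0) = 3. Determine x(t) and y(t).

Coefficient matrix A = [[4, -1], [1, 2]].
Characteristic polynomial det(A - λI) = λ^2 - 6λ + 9 = 0.
Single eigenvalue λ = 3 with algebraic multiplicity 2.
Eigenvector v = (-1,-1); generalized eigenvector w with (A-λI)w=v is (1,2).
General solution: e^(3t)[K_1·v + K_2·(t·v + w)].
Applying x(0)=-2, y(0)=3 gives K_1=7, K_2=5.

x(t) = -5te^(3t) - 2e^(3t), y(t) = -5te^(3t) + 3e^(3t)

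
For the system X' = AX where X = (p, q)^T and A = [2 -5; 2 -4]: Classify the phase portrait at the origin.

stable spiral

A = [[2,-5],[2,-4]]; det(A-λI) = λ^2 + 2λ + 2.
λ = -1 ± i: negative real part.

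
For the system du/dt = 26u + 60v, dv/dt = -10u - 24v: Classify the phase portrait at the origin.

A = [[26,60],[-10,-24]]; det(A-λI) = λ^2 - 2λ - 24.
λ = 6, -4: opposite signs.

saddle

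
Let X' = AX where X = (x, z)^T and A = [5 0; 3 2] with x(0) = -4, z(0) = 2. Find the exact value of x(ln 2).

A = [[5,0],[3,2]]; eigenvalues λ = 5, 2.
Eigenvectors: (-1,-1) for λ=5, (0,1) for λ=2.
From the initial condition, c_1 = 4, c_2 = 6.
x(ln 2) = (4)(2^5)(-1) + (6)(2^2)(0) = -128.

-128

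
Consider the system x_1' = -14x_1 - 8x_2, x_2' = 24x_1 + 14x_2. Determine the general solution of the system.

Coefficient matrix A = [[-14, -8], [24, 14]].
Characteristic polynomial det(A - λI) = λ^2 - 4 = 0.
Eigenvalues λ = 2, -2.
For λ=2: (A-λI) row 1 is [-16, -8], so an eigenvector is (1, -2).
For λ=-2: (A-λI) row 1 is [-12, -8], so an eigenvector is (2, -3).
General solution: c_1e^(2t)(1,-2) + c_2e^(-2t)(2,-3).

x_1(t) = c_1e^(2t) + 2c_2e^(-2t), x_2(t) = -2c_1e^(2t) - 3c_2e^(-2t)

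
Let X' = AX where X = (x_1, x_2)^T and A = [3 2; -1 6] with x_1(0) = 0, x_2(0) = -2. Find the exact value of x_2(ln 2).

-96

A = [[3,2],[-1,6]]; eigenvalues λ = 5, 4.
Eigenvectors: (-1,-1) for λ=5, (2,1) for λ=4.
From the initial condition, c_1 = 4, c_2 = 2.
x_2(ln 2) = (4)(2^5)(-1) + (2)(2^4)(1) = -96.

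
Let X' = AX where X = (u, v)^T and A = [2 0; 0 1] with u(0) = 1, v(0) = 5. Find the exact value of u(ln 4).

16

A = [[2,0],[0,1]]; eigenvalues λ = 1, 2.
Eigenvectors: (0,1) for λ=1, (-1,0) for λ=2.
From the initial condition, c_1 = 5, c_2 = -1.
u(ln 4) = (5)(4^1)(0) + (-1)(4^2)(-1) = 16.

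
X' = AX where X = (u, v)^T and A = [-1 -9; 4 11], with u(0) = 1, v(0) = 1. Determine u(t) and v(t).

u(t) = -15te^(5t) + e^(5t), v(t) = 10te^(5t) + e^(5t)

Coefficient matrix A = [[-1, -9], [4, 11]].
Characteristic polynomial det(A - λI) = λ^2 - 10λ + 25 = 0.
Single eigenvalue λ = 5 with algebraic multiplicity 2.
Eigenvector v = (3,-2); generalized eigenvector w with (A-λI)w=v is (-2,1).
General solution: e^(5t)[C_1·v + C_2·(t·v + w)].
Applying u(0)=1, v(0)=1 gives C_1=-3, C_2=-5.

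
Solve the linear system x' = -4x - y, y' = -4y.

x(t) = C_1e^(-4t) + C_2te^(-4t) - 2C_2e^(-4t), y(t) = -C_2e^(-4t)

Coefficient matrix A = [[-4, -1], [0, -4]].
Characteristic polynomial det(A - λI) = λ^2 + 8λ + 16 = 0.
Single eigenvalue λ = -4 with algebraic multiplicity 2.
Eigenvector v = (1,0); generalized eigenvector w with (A-λI)w=v is (-2,-1).
General solution: e^(-4t)[C_1·v + C_2·(t·v + w)].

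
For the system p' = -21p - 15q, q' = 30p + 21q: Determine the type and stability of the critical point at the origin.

A = [[-21,-15],[30,21]]; det(A-λI) = λ^2 + 9.
λ = 0 ± 3i: zero real part.

center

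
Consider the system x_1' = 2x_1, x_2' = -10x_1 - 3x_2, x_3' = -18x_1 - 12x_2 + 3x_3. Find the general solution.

Coefficient matrix A = [[2, 0, 0], [-10, -3, 0], [-18, -12, 3]].
det(A - λI) = 0 gives eigenvalues λ = 2, -3, 3.
For λ=2: eigenvector (1,-2,-6).
For λ=-3: eigenvector (0,1,2).
For λ=3: eigenvector (0,0,1).
General solution: K_1e^(2t)(1,-2,-6) + K_2e^(-3t)(0,1,2) + K_3e^(3t)(0,0,1).

x_1(t) = K_1e^(2t), x_2(t) = -2K_1e^(2t) + K_2e^(-3t), x_3(t) = -6K_1e^(2t) + 2K_2e^(-3t) + K_3e^(3t)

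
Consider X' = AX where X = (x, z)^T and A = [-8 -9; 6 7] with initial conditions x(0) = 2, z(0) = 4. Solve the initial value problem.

x(t) = -16e^(t) + 18e^(-2t), z(t) = 16e^(t) - 12e^(-2t)

Coefficient matrix A = [[-8, -9], [6, 7]].
Characteristic polynomial det(A - λI) = λ^2 + λ - 2 = 0.
Eigenvalues λ = -2, 1.
For λ=-2: (A-λI) row 1 is [-6, -9], so an eigenvector is (3, -2).
For λ=1: (A-λI) row 1 is [-9, -9], so an eigenvector is (-1, 1).
General solution: c_1e^(-2t)(3,-2) + c_2e^(t)(-1,1).
Applying x(0)=2, z(0)=4 gives c_1=6, c_2=16.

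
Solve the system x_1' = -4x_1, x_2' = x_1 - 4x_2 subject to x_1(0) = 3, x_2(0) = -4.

x_1(t) = 3e^(-4t), x_2(t) = 3te^(-4t) - 4e^(-4t)

Coefficient matrix A = [[-4, 0], [1, -4]].
Characteristic polynomial det(A - λI) = λ^2 + 8λ + 16 = 0.
Single eigenvalue λ = -4 with algebraic multiplicity 2.
Eigenvector v = (0,1); generalized eigenvector w with (A-λI)w=v is (1,3).
General solution: e^(-4t)[c_1·v + c_2·(t·v + w)].
Applying x_1(0)=3, x_2(0)=-4 gives c_1=-13, c_2=3.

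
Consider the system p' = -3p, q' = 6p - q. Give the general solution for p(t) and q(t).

p(t) = -C_1e^(-3t), q(t) = 3C_1e^(-3t) + C_2e^(-t)

Coefficient matrix A = [[-3, 0], [6, -1]].
Characteristic polynomial det(A - λI) = λ^2 + 4λ + 3 = 0.
Eigenvalues λ = -3, -1.
For λ=-3: (A-λI) row 2 is [6, 2], so an eigenvector is (-1, 3).
For λ=-1: (A-λI) row 1 is [-2, 0], so an eigenvector is (0, 1).
General solution: C_1e^(-3t)(-1,3) + C_2e^(-t)(0,1).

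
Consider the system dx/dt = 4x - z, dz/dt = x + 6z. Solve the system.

Coefficient matrix A = [[4, -1], [1, 6]].
Characteristic polynomial det(A - λI) = λ^2 - 10λ + 25 = 0.
Single eigenvalue λ = 5 with algebraic multiplicity 2.
Eigenvector v = (1,-1); generalized eigenvector w with (A-λI)w=v is (-3,2).
General solution: e^(5t)[K_1·v + K_2·(t·v + w)].

x(t) = K_1e^(5t) + K_2te^(5t) - 3K_2e^(5t), z(t) = -K_1e^(5t) - K_2te^(5t) + 2K_2e^(5t)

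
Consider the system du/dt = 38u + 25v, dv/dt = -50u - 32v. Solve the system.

Coefficient matrix A = [[38, 25], [-50, -32]].
Characteristic polynomial det(A - λI) = λ^2 - 6λ + 34 = 0.
Eigenvalues λ = 3 ± 5i (complex conjugate pair).
For λ=3+5i: an eigenvector is (-1,1) - i(-2,3) = (-1 + 2i, 1 - 3i).
A real fundamental pair from Re and Im of e^((3+5i)t)v: X_1 = e^(3t)(cos(5t)·(-1,1) + sin(5t)·(-2,3)), X_2 = e^(3t)(sin(5t)·(-1,1) - cos(5t)·(-2,3)).
General solution: C_1X_1 + C_2X_2.

u(t) = -2C_1e^(3t)sin(5t) - C_1e^(3t)cos(5t) - C_2e^(3t)sin(5t) + 2C_2e^(3t)cos(5t), v(t) = 3C_1e^(3t)sin(5t) + C_1e^(3t)cos(5t) + C_2e^(3t)sin(5t) - 3C_2e^(3t)cos(5t)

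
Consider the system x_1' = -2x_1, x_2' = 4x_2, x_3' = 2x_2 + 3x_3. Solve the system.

x_1(t) = K_2e^(-2t), x_2(t) = K_1e^(4t), x_3(t) = 2K_1e^(4t) + K_3e^(3t)

Coefficient matrix A = [[-2, 0, 0], [0, 4, 0], [0, 2, 3]].
det(A - λI) = 0 gives eigenvalues λ = 4, -2, 3.
For λ=4: eigenvector (0,1,2).
For λ=-2: eigenvector (1,0,0).
For λ=3: eigenvector (0,0,1).
General solution: K_1e^(4t)(0,1,2) + K_2e^(-2t)(1,0,0) + K_3e^(3t)(0,0,1).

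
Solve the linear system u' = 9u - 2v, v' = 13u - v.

u(t) = -c_1e^(4t)sin(t) + c_1e^(4t)cos(t) + c_2e^(4t)sin(t) + c_2e^(4t)cos(t), v(t) = -2c_1e^(4t)sin(t) + 3c_1e^(4t)cos(t) + 3c_2e^(4t)sin(t) + 2c_2e^(4t)cos(t)

Coefficient matrix A = [[9, -2], [13, -1]].
Characteristic polynomial det(A - λI) = λ^2 - 8λ + 17 = 0.
Eigenvalues λ = 4 ± i (complex conjugate pair).
For λ=4+i: an eigenvector is (1,3) - i(-1,-2) = (1 + i, 3 + 2i).
A real fundamental pair from Re and Im of e^((4+i)t)v: X_1 = e^(4t)(cos(t)·(1,3) + sin(t)·(-1,-2)), X_2 = e^(4t)(sin(t)·(1,3) - cos(t)·(-1,-2)).
General solution: c_1X_1 + c_2X_2.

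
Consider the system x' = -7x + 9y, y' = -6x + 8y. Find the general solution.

Coefficient matrix A = [[-7, 9], [-6, 8]].
Characteristic polynomial det(A - λI) = λ^2 - λ - 2 = 0.
Eigenvalues λ = 2, -1.
For λ=2: (A-λI) row 1 is [-9, 9], so an eigenvector is (1, 1).
For λ=-1: (A-λI) row 1 is [-6, 9], so an eigenvector is (-3, -2).
General solution: c_1e^(2t)(1,1) + c_2e^(-t)(-3,-2).

x(t) = c_1e^(2t) - 3c_2e^(-t), y(t) = c_1e^(2t) - 2c_2e^(-t)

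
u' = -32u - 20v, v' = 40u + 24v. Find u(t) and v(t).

u(t) = -K_1e^(-4t)sin(4t) - 2K_1e^(-4t)cos(4t) - 2K_2e^(-4t)sin(4t) + K_2e^(-4t)cos(4t), v(t) = K_1e^(-4t)sin(4t) + 3K_1e^(-4t)cos(4t) + 3K_2e^(-4t)sin(4t) - K_2e^(-4t)cos(4t)

Coefficient matrix A = [[-32, -20], [40, 24]].
Characteristic polynomial det(A - λI) = λ^2 + 8λ + 32 = 0.
Eigenvalues λ = -4 ± 4i (complex conjugate pair).
For λ=-4+4i: an eigenvector is (-2,3) - i(-1,1) = (-2 + i, 3 - i).
A real fundamental pair from Re and Im of e^((-4+4i)t)v: X_1 = e^(-4t)(cos(4t)·(-2,3) + sin(4t)·(-1,1)), X_2 = e^(-4t)(sin(4t)·(-2,3) - cos(4t)·(-1,1)).
General solution: K_1X_1 + K_2X_2.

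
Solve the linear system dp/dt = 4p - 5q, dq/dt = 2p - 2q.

p(t) = 2c_1e^(t)sin(t) - c_1e^(t)cos(t) - c_2e^(t)sin(t) - 2c_2e^(t)cos(t), q(t) = c_1e^(t)sin(t) - c_1e^(t)cos(t) - c_2e^(t)sin(t) - c_2e^(t)cos(t)

Coefficient matrix A = [[4, -5], [2, -2]].
Characteristic polynomial det(A - λI) = λ^2 - 2λ + 2 = 0.
Eigenvalues λ = 1 ± i (complex conjugate pair).
For λ=1+i: an eigenvector is (-1,-1) - i(2,1) = (-1 - 2i, -1 - i).
A real fundamental pair from Re and Im of e^((1+i)t)v: X_1 = e^(t)(cos(t)·(-1,-1) + sin(t)·(2,1)), X_2 = e^(t)(sin(t)·(-1,-1) - cos(t)·(2,1)).
General solution: c_1X_1 + c_2X_2.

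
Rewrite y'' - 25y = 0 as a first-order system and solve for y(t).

Let x_1 = y, x_2 = y'. Then x_1' = x_2 and x_2' = 25x_1.
A = [[0,1],[25,0]]; det(A-λI) = λ^2 - 25.
Eigenvalues λ = -5, 5 with eigenvectors (1,-5), (1,5).

y(t) = c_1e^(-5t) + c_2e^(5t)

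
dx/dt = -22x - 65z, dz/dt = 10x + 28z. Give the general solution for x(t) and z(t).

x(t) = 2K_1e^(3t)sin(5t) - 3K_1e^(3t)cos(5t) - 3K_2e^(3t)sin(5t) - 2K_2e^(3t)cos(5t), z(t) = -K_1e^(3t)sin(5t) + K_1e^(3t)cos(5t) + K_2e^(3t)sin(5t) + K_2e^(3t)cos(5t)

Coefficient matrix A = [[-22, -65], [10, 28]].
Characteristic polynomial det(A - λI) = λ^2 - 6λ + 34 = 0.
Eigenvalues λ = 3 ± 5i (complex conjugate pair).
For λ=3+5i: an eigenvector is (-3,1) - i(2,-1) = (-3 - 2i, 1 + i).
A real fundamental pair from Re and Im of e^((3+5i)t)v: X_1 = e^(3t)(cos(5t)·(-3,1) + sin(5t)·(2,-1)), X_2 = e^(3t)(sin(5t)·(-3,1) - cos(5t)·(2,-1)).
General solution: K_1X_1 + K_2X_2.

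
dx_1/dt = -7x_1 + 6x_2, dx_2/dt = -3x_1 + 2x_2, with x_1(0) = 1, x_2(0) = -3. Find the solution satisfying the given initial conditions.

x_1(t) = -7e^(-t) + 8e^(-4t), x_2(t) = -7e^(-t) + 4e^(-4t)

Coefficient matrix A = [[-7, 6], [-3, 2]].
Characteristic polynomial det(A - λI) = λ^2 + 5λ + 4 = 0.
Eigenvalues λ = -1, -4.
For λ=-1: (A-λI) row 1 is [-6, 6], so an eigenvector is (-1, -1).
For λ=-4: (A-λI) row 1 is [-3, 6], so an eigenvector is (2, 1).
General solution: K_1e^(-t)(-1,-1) + K_2e^(-4t)(2,1).
Applying x_1(0)=1, x_2(0)=-3 gives K_1=7, K_2=4.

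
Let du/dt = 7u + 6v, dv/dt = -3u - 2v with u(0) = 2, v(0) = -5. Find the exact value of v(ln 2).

32

A = [[7,6],[-3,-2]]; eigenvalues λ = 4, 1.
Eigenvectors: (-2,1) for λ=4, (1,-1) for λ=1.
From the initial condition, c_1 = 3, c_2 = 8.
v(ln 2) = (3)(2^4)(1) + (8)(2^1)(-1) = 32.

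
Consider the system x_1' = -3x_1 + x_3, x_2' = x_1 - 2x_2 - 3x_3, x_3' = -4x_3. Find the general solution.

x_1(t) = c_1e^(-3t) - c_3e^(-4t), x_2(t) = -c_1e^(-3t) + c_2e^(-2t) + 2c_3e^(-4t), x_3(t) = c_3e^(-4t)

Coefficient matrix A = [[-3, 0, 1], [1, -2, -3], [0, 0, -4]].
det(A - λI) = 0 gives eigenvalues λ = -3, -2, -4.
For λ=-3: eigenvector (1,-1,0).
For λ=-2: eigenvector (0,1,0).
For λ=-4: eigenvector (-1,2,1).
General solution: c_1e^(-3t)(1,-1,0) + c_2e^(-2t)(0,1,0) + c_3e^(-4t)(-1,2,1).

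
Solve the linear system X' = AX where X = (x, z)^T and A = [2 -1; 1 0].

x(t) = K_1e^(t) + K_2te^(t) - 2K_2e^(t), z(t) = K_1e^(t) + K_2te^(t) - 3K_2e^(t)

Coefficient matrix A = [[2, -1], [1, 0]].
Characteristic polynomial det(A - λI) = λ^2 - 2λ + 1 = 0.
Single eigenvalue λ = 1 with algebraic multiplicity 2.
Eigenvector v = (1,1); generalized eigenvector w with (A-λI)w=v is (-2,-3).
General solution: e^(t)[K_1·v + K_2·(t·v + w)].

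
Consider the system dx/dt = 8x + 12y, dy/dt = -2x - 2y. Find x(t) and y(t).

Coefficient matrix A = [[8, 12], [-2, -2]].
Characteristic polynomial det(A - λI) = λ^2 - 6λ + 8 = 0.
Eigenvalues λ = 2, 4.
For λ=2: (A-λI) row 1 is [6, 12], so an eigenvector is (-2, 1).
For λ=4: (A-λI) row 1 is [4, 12], so an eigenvector is (-3, 1).
General solution: K_1e^(2t)(-2,1) + K_2e^(4t)(-3,1).

x(t) = -2K_1e^(2t) - 3K_2e^(4t), y(t) = K_1e^(2t) + K_2e^(4t)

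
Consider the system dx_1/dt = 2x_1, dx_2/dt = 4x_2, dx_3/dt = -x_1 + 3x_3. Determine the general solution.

Coefficient matrix A = [[2, 0, 0], [0, 4, 0], [-1, 0, 3]].
det(A - λI) = 0 gives eigenvalues λ = 2, 4, 3.
For λ=2: eigenvector (1,0,1).
For λ=4: eigenvector (0,1,0).
For λ=3: eigenvector (0,0,1).
General solution: c_1e^(2t)(1,0,1) + c_2e^(4t)(0,1,0) + c_3e^(3t)(0,0,1).

x_1(t) = c_1e^(2t), x_2(t) = c_2e^(4t), x_3(t) = c_1e^(2t) + c_3e^(3t)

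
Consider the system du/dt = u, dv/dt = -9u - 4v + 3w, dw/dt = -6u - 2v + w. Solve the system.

u(t) = C_1e^(t), v(t) = -3C_1e^(t) + 3C_2e^(-2t) + C_3e^(-t), w(t) = -2C_1e^(t) + 2C_2e^(-2t) + C_3e^(-t)

Coefficient matrix A = [[1, 0, 0], [-9, -4, 3], [-6, -2, 1]].
det(A - λI) = 0 gives eigenvalues λ = 1, -2, -1.
For λ=1: eigenvector (1,-3,-2).
For λ=-2: eigenvector (0,3,2).
For λ=-1: eigenvector (0,1,1).
General solution: C_1e^(t)(1,-3,-2) + C_2e^(-2t)(0,3,2) + C_3e^(-t)(0,1,1).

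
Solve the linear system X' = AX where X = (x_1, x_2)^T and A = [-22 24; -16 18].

Coefficient matrix A = [[-22, 24], [-16, 18]].
Characteristic polynomial det(A - λI) = λ^2 + 4λ - 12 = 0.
Eigenvalues λ = 2, -6.
For λ=2: (A-λI) row 1 is [-24, 24], so an eigenvector is (1, 1).
For λ=-6: (A-λI) row 1 is [-16, 24], so an eigenvector is (-3, -2).
General solution: C_1e^(2t)(1,1) + C_2e^(-6t)(-3,-2).

x_1(t) = C_1e^(2t) - 3C_2e^(-6t), x_2(t) = C_1e^(2t) - 2C_2e^(-6t)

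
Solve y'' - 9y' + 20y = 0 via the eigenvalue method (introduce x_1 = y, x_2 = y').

Let x_1 = y, x_2 = y'. Then x_1' = x_2 and x_2' = -20x_1 + 9x_2.
A = [[0,1],[-20,9]]; det(A-λI) = λ^2 - 9λ + 20.
Eigenvalues λ = 5, 4 with eigenvectors (1,5), (1,4).

y(t) = K_1e^(5t) + K_2e^(4t)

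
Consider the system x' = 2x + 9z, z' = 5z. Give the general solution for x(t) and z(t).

Coefficient matrix A = [[2, 9], [0, 5]].
Characteristic polynomial det(A - λI) = λ^2 - 7λ + 10 = 0.
Eigenvalues λ = 2, 5.
For λ=2: (A-λI) row 1 is [0, 9], so an eigenvector is (-1, 0).
For λ=5: (A-λI) row 1 is [-3, 9], so an eigenvector is (-3, -1).
General solution: C_1e^(2t)(-1,0) + C_2e^(5t)(-3,-1).

x(t) = -C_1e^(2t) - 3C_2e^(5t), z(t) = -C_2e^(5t)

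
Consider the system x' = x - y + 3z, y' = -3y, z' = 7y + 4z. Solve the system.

Coefficient matrix A = [[1, -1, 3], [0, -3, 0], [0, 7, 4]].
det(A - λI) = 0 gives eigenvalues λ = 1, 4, -3.
For λ=1: eigenvector (1,0,0).
For λ=4: eigenvector (1,0,1).
For λ=-3: eigenvector (1,1,-1).
General solution: c_1e^(t)(1,0,0) + c_2e^(4t)(1,0,1) + c_3e^(-3t)(1,1,-1).

x(t) = c_1e^(t) + c_2e^(4t) + c_3e^(-3t), y(t) = c_3e^(-3t), z(t) = c_2e^(4t) - c_3e^(-3t)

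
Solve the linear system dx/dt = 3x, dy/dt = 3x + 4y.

x(t) = K_2e^(3t), y(t) = -K_1e^(4t) - 3K_2e^(3t)

Coefficient matrix A = [[3, 0], [3, 4]].
Characteristic polynomial det(A - λI) = λ^2 - 7λ + 12 = 0.
Eigenvalues λ = 4, 3.
For λ=4: (A-λI) row 1 is [-1, 0], so an eigenvector is (0, -1).
For λ=3: (A-λI) row 2 is [3, 1], so an eigenvector is (1, -3).
General solution: K_1e^(4t)(0,-1) + K_2e^(3t)(1,-3).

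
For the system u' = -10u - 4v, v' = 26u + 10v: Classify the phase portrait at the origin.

center

A = [[-10,-4],[26,10]]; det(A-λI) = λ^2 + 4.
λ = 0 ± 2i: zero real part.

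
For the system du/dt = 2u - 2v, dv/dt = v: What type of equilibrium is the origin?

A = [[2,-2],[0,1]]; det(A-λI) = λ^2 - 3λ + 2.
λ = 1, 2: both positive.

unstable node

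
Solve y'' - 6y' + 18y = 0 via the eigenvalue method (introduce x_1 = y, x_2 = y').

y(t) = K_1e^(3t)cos(3t) + K_2e^(3t)sin(3t)

Let x_1 = y, x_2 = y'. Then x_1' = x_2 and x_2' = -18x_1 + 6x_2.
A = [[0,1],[-18,6]]; det(A-λI) = λ^2 - 6λ + 18.
Eigenvalues λ = 3 ± 3i.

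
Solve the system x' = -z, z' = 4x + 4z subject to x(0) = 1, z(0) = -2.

Coefficient matrix A = [[0, -1], [4, 4]].
Characteristic polynomial det(A - λI) = λ^2 - 4λ + 4 = 0.
Single eigenvalue λ = 2 with algebraic multiplicity 2.
Eigenvector v = (-1,2); generalized eigenvector w with (A-λI)w=v is (1,-1).
General solution: e^(2t)[C_1·v + C_2·(t·v + w)].
Applying x(0)=1, z(0)=-2 gives C_1=-1, C_2=0.

x(t) = e^(2t), z(t) = -2e^(2t)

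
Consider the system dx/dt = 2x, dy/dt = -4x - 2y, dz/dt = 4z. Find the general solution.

Coefficient matrix A = [[2, 0, 0], [-4, -2, 0], [0, 0, 4]].
det(A - λI) = 0 gives eigenvalues λ = 2, -2, 4.
For λ=2: eigenvector (1,-1,0).
For λ=-2: eigenvector (0,1,0).
For λ=4: eigenvector (0,0,1).
General solution: K_1e^(2t)(1,-1,0) + K_2e^(-2t)(0,1,0) + K_3e^(4t)(0,0,1).

x(t) = K_1e^(2t), y(t) = -K_1e^(2t) + K_2e^(-2t), z(t) = K_3e^(4t)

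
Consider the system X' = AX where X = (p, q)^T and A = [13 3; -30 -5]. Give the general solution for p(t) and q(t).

Coefficient matrix A = [[13, 3], [-30, -5]].
Characteristic polynomial det(A - λI) = λ^2 - 8λ + 25 = 0.
Eigenvalues λ = 4 ± 3i (complex conjugate pair).
For λ=4+3i: an eigenvector is (0,-1) - i(-1,3) = (0 + i, -1 - 3i).
A real fundamental pair from Re and Im of e^((4+3i)t)v: X_1 = e^(4t)(cos(3t)·(0,-1) + sin(3t)·(-1,3)), X_2 = e^(4t)(sin(3t)·(0,-1) - cos(3t)·(-1,3)).
General solution: c_1X_1 + c_2X_2.

p(t) = -c_1e^(4t)sin(3t) + c_2e^(4t)cos(3t), q(t) = 3c_1e^(4t)sin(3t) - c_1e^(4t)cos(3t) - c_2e^(4t)sin(3t) - 3c_2e^(4t)cos(3t)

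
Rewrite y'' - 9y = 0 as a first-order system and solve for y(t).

y(t) = K_1e^(3t) + K_2e^(-3t)

Let x_1 = y, x_2 = y'. Then x_1' = x_2 and x_2' = 9x_1.
A = [[0,1],[9,0]]; det(A-λI) = λ^2 - 9.
Eigenvalues λ = 3, -3 with eigenvectors (1,3), (1,-3).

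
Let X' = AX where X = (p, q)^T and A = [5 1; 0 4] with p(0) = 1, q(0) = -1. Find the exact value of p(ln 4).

A = [[5,1],[0,4]]; eigenvalues λ = 5, 4.
Eigenvectors: (-1,0) for λ=5, (1,-1) for λ=4.
From the initial condition, c_1 = 0, c_2 = 1.
p(ln 4) = (0)(4^5)(-1) + (1)(4^4)(1) = 256.

256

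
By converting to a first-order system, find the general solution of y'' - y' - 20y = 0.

y(t) = K_1e^(-4t) + K_2e^(5t)

Let x_1 = y, x_2 = y'. Then x_1' = x_2 and x_2' = 20x_1 + x_2.
A = [[0,1],[20,1]]; det(A-λI) = λ^2 - λ - 20.
Eigenvalues λ = -4, 5 with eigenvectors (1,-4), (1,5).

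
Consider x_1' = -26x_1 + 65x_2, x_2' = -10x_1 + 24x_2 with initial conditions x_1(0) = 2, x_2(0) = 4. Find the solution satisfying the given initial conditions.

x_1(t) = 42e^(-t)sin(5t) + 2e^(-t)cos(5t), x_2(t) = 16e^(-t)sin(5t) + 4e^(-t)cos(5t)

Coefficient matrix A = [[-26, 65], [-10, 24]].
Characteristic polynomial det(A - λI) = λ^2 + 2λ + 26 = 0.
Eigenvalues λ = -1 ± 5i (complex conjugate pair).
For λ=-1+5i: an eigenvector is (-2,-1) - i(-3,-1) = (-2 + 3i, -1 + i).
A real fundamental pair from Re and Im of e^((-1+5i)t)v: X_1 = e^(-t)(cos(5t)·(-2,-1) + sin(5t)·(-3,-1)), X_2 = e^(-t)(sin(5t)·(-2,-1) - cos(5t)·(-3,-1)).
General solution: C_1X_1 + C_2X_2.
Applying x_1(0)=2, x_2(0)=4 gives C_1=-10, C_2=-6.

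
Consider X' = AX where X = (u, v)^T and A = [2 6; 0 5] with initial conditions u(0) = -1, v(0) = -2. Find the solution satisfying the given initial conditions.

Coefficient matrix A = [[2, 6], [0, 5]].
Characteristic polynomial det(A - λI) = λ^2 - 7λ + 10 = 0.
Eigenvalues λ = 2, 5.
For λ=2: (A-λI) row 1 is [0, 6], so an eigenvector is (-1, 0).
For λ=5: (A-λI) row 1 is [-3, 6], so an eigenvector is (-2, -1).
General solution: C_1e^(2t)(-1,0) + C_2e^(5t)(-2,-1).
Applying u(0)=-1, v(0)=-2 gives C_1=-3, C_2=2.

u(t) = -4e^(5t) + 3e^(2t), v(t) = -2e^(5t)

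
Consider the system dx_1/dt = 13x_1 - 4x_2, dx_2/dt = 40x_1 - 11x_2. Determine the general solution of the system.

Coefficient matrix A = [[13, -4], [40, -11]].
Characteristic polynomial det(A - λI) = λ^2 - 2λ + 17 = 0.
Eigenvalues λ = 1 ± 4i (complex conjugate pair).
For λ=1+4i: an eigenvector is (1,3) - i(0,1) = (1, 3 - i).
A real fundamental pair from Re and Im of e^((1+4i)t)v: X_1 = e^(t)(cos(4t)·(1,3) + sin(4t)·(0,1)), X_2 = e^(t)(sin(4t)·(1,3) - cos(4t)·(0,1)).
General solution: C_1X_1 + C_2X_2.

x_1(t) = C_1e^(t)cos(4t) + C_2e^(t)sin(4t), x_2(t) = C_1e^(t)sin(4t) + 3C_1e^(t)cos(4t) + 3C_2e^(t)sin(4t) - C_2e^(t)cos(4t)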